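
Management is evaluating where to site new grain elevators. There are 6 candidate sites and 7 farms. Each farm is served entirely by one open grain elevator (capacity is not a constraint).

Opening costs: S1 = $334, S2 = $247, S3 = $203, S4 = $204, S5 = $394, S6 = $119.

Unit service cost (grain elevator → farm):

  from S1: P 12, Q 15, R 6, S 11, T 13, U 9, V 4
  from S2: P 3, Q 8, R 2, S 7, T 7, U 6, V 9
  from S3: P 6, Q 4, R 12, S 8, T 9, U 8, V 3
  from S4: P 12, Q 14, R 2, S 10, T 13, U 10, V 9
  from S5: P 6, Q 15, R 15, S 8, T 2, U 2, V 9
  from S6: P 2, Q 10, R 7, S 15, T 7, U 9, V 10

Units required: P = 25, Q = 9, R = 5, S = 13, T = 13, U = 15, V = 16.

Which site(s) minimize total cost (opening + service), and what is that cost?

For any fixed open set, each farm goes to its cheapest open site; total = fixed + service.
{S3, S6}: P→S6 2·25=50, Q→S3 4·9=36, R→S6 7·5=35, S→S3 8·13=104, T→S6 7·13=91, U→S3 8·15=120, V→S3 3·16=48. Service 484; fixed 322; total 806.
{S2}: P→S2 3·25=75, Q→S2 8·9=72, R→S2 2·5=10, S→S2 7·13=91, T→S2 7·13=91, U→S2 6·15=90, V→S2 9·16=144. Service 573; fixed 247; total 820.
{S3}: service 635 + fixed 203 = 838
{S1, S2, S3, S4, S5, S6}: service 291 + fixed 1501 = 1792
No other subset beats 806.

Open S3 and S6; minimum total cost 806.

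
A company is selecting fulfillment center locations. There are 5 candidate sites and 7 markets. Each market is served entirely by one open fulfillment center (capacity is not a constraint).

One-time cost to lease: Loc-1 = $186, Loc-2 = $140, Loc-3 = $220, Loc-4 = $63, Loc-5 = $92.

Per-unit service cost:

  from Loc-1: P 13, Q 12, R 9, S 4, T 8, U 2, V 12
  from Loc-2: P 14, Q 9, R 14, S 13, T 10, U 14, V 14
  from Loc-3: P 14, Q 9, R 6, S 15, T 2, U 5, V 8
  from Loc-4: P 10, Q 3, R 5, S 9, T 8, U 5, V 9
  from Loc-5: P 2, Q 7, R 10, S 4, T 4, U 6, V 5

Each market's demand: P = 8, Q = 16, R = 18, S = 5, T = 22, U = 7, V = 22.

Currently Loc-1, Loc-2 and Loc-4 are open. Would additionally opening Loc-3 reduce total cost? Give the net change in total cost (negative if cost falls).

Current service cost with {Loc-1, Loc-2, Loc-4}: 626.
Adding Loc-3: each market re-picks its cheapest; new service cost 472, saving 154.
Extra fixed cost: 220. Net change = 220 − 154 = 66.
(Totals: 1015 → 1081.)

No — net change +66 (cost rises by 66).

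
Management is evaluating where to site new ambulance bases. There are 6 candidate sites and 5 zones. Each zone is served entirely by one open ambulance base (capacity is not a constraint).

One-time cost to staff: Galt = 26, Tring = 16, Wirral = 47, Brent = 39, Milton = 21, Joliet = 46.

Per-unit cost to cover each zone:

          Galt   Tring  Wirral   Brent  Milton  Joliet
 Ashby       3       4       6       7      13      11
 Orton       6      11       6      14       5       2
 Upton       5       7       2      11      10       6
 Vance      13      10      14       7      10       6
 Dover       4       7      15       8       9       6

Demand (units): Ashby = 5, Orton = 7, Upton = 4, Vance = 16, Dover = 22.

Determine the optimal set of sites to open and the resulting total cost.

Open Galt and Joliet; minimum total cost 305.

For any fixed open set, each zone goes to its cheapest open site; total = fixed + service.
{Galt, Joliet}: Ashby→Galt 3·5=15, Orton→Joliet 2·7=14, Upton→Galt 5·4=20, Vance→Joliet 6·16=96, Dover→Galt 4·22=88. Service 233; fixed 72; total 305.
{Galt, Tring, Joliet}: service 233 + fixed 88 = 321
{Galt, Milton, Joliet}: Ashby→Galt 3·5=15, Orton→Joliet 2·7=14, Upton→Galt 5·4=20, Vance→Joliet 6·16=96, Dover→Galt 4·22=88. Service 233; fixed 93; total 326.
{Galt, Tring, Wirral, Brent, Milton, Joliet}: service 221 + fixed 195 = 416
No other subset beats 305.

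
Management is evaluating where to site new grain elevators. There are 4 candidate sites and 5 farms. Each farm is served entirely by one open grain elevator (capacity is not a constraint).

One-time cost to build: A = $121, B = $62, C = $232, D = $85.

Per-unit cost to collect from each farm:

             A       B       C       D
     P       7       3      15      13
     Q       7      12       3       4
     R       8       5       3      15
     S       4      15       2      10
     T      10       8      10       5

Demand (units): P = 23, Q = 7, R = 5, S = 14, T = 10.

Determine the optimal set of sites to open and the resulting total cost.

Open B and D; minimum total cost 459.

For any fixed open set, each farm goes to its cheapest open site; total = fixed + service.
{B, D}: P→B 3·23=69, Q→D 4·7=28, R→B 5·5=25, S→D 10·14=140, T→D 5·10=50. Service 312; fixed 147; total 459.
{A, B}: P→B 3·23=69, Q→A 7·7=49, R→B 5·5=25, S→A 4·14=56, T→B 8·10=80. Service 279; fixed 183; total 462.
{A, B, D}: service 228 + fixed 268 = 496
{A, B, C, D}: service 183 + fixed 500 = 683
(All 15 nonempty subsets were checked; B and D is lowest.)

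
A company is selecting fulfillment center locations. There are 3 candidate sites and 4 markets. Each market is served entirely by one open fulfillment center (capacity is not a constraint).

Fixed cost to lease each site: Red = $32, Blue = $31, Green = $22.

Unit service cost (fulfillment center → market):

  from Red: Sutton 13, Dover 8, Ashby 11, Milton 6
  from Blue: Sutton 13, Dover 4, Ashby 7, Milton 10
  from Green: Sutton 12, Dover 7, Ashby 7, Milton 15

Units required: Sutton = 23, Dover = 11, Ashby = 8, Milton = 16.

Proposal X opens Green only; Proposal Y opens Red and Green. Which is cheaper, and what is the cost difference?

Proposal X: {Green}: Sutton→Green 12·23=276, Dover→Green 7·11=77, Ashby→Green 7·8=56, Milton→Green 15·16=240. Service 649; fixed 22; total 671.
Proposal Y: {Red, Green}: Sutton→Green 12·23=276, Dover→Green 7·11=77, Ashby→Green 7·8=56, Milton→Red 6·16=96. Service 505; fixed 54; total 559.
Difference: |671 − 559| = 112.

Proposal Y is cheaper by 112.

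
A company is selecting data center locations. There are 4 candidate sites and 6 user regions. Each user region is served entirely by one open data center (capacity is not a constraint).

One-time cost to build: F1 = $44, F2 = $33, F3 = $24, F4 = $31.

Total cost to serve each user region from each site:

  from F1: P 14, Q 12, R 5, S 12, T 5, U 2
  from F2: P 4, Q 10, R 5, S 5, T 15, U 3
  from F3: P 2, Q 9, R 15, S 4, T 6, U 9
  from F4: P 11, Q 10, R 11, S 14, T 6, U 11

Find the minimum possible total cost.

Minimum total cost: 69

For any fixed open set, each user region goes to its cheapest open site; total = fixed + service.
{F3}: P→F3 2, Q→F3 9, R→F3 15, S→F3 4, T→F3 6, U→F3 9. Service 45; fixed 24; total 69.
{F2}: P→F2 4, Q→F2 10, R→F2 5, S→F2 5, T→F2 15, U→F2 3. Service 42; fixed 33; total 75.
{F2, F3}: service 29 + fixed 57 = 86
{F1, F2, F3, F4}: P→F3 2, Q→F3 9, R→F1 5, S→F3 4, T→F1 5, U→F1 2. Service 27; fixed 132; total 159.
No other subset beats 69.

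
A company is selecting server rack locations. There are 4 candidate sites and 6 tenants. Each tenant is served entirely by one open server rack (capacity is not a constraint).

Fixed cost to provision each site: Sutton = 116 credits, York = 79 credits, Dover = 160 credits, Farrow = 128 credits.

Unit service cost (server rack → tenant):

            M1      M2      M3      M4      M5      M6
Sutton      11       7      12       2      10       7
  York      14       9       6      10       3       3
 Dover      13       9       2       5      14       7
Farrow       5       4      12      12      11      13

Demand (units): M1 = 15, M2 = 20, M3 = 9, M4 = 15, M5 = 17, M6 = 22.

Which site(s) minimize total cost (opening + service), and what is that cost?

For any fixed open set, each tenant goes to its cheapest open site; total = fixed + service.
{Sutton, York, Farrow}: M1→Farrow 5·15=75, M2→Farrow 4·20=80, M3→York 6·9=54, M4→Sutton 2·15=30, M5→York 3·17=51, M6→York 3·22=66. Service 356; fixed 323; total 679.
{York, Farrow}: M1→Farrow 5·15=75, M2→Farrow 4·20=80, M3→York 6·9=54, M4→York 10·15=150, M5→York 3·17=51, M6→York 3·22=66. Service 476; fixed 207; total 683.
{Sutton, York}: service 506 + fixed 195 = 701
{Sutton, York, Dover, Farrow}: M1→Farrow 5·15=75, M2→Farrow 4·20=80, M3→Dover 2·9=18, M4→Sutton 2·15=30, M5→York 3·17=51, M6→York 3·22=66. Service 320; fixed 483; total 803.
(All 15 nonempty subsets were checked; Sutton, York and Farrow is lowest.)

Open Sutton, York and Farrow; minimum total cost 679.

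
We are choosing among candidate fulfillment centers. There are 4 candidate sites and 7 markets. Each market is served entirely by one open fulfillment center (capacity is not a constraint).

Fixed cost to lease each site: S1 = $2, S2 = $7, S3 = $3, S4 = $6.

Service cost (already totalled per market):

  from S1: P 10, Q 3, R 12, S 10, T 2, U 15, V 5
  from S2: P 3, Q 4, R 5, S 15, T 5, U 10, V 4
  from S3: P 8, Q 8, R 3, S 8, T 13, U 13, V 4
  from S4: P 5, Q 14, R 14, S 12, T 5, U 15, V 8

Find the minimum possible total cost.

Minimum total cost: 45

For any fixed open set, each market goes to its cheapest open site; total = fixed + service.
{S1, S2, S3}: P→S2 3, Q→S1 3, R→S3 3, S→S3 8, T→S1 2, U→S2 10, V→S2 4. Service 33; fixed 12; total 45.
{S1, S2}: P→S2 3, Q→S1 3, R→S2 5, S→S1 10, T→S1 2, U→S2 10, V→S2 4. Service 37; fixed 9; total 46.
{S1, S3}: P→S3 8, Q→S1 3, R→S3 3, S→S3 8, T→S1 2, U→S3 13, V→S3 4. Service 41; fixed 5; total 46.
{S1, S2, S3, S4}: P→S2 3, Q→S1 3, R→S3 3, S→S3 8, T→S1 2, U→S2 10, V→S2 4. Service 33; fixed 18; total 51.
(All 15 nonempty subsets were checked; S1, S2 and S3 is lowest.)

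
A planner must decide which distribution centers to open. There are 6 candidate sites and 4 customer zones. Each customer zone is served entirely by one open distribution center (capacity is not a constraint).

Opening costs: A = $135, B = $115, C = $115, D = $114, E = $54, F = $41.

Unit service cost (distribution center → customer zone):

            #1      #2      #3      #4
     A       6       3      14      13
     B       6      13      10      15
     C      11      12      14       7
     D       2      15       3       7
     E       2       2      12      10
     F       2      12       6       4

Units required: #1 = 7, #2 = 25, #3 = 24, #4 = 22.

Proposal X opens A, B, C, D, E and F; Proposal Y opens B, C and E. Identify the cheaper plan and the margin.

Proposal Y is cheaper by 56.

Proposal X: {A, B, C, D, E, F}: #1→D 2·7=14, #2→E 2·25=50, #3→D 3·24=72, #4→F 4·22=88. Service 224; fixed 574; total 798.
Proposal Y: {B, C, E}: #1→E 2·7=14, #2→E 2·25=50, #3→B 10·24=240, #4→C 7·22=154. Service 458; fixed 284; total 742.
Difference: |798 − 742| = 56.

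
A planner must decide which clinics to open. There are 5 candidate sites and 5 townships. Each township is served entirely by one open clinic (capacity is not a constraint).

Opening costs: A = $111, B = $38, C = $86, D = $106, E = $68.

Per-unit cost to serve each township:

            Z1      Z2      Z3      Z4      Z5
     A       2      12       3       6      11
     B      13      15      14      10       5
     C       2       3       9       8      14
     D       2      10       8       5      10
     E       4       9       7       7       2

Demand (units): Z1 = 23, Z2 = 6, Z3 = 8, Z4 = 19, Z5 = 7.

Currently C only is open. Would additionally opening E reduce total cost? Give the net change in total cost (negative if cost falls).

Yes — net change −51 (cost falls by 51).

Current service cost with {C}: 386.
Adding E: each township re-picks its cheapest; new service cost 267, saving 119.
Extra fixed cost: 68. Net change = 68 − 119 = -51.
(Totals: 472 → 421.)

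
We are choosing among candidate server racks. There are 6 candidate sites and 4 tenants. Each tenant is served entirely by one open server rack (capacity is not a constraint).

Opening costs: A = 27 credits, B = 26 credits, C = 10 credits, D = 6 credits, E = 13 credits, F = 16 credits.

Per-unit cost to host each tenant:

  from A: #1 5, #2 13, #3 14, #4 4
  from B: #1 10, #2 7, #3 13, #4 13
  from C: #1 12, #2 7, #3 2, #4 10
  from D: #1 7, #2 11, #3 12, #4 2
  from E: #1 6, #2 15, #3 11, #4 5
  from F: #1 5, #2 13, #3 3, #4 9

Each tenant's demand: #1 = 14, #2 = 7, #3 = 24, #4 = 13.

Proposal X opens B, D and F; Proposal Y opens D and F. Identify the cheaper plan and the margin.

Proposal X is cheaper by 2.

Proposal X: {B, D, F}: #1→F 5·14=70, #2→B 7·7=49, #3→F 3·24=72, #4→D 2·13=26. Service 217; fixed 48; total 265.
Proposal Y: {D, F}: #1→F 5·14=70, #2→D 11·7=77, #3→F 3·24=72, #4→D 2·13=26. Service 245; fixed 22; total 267.
Difference: |265 − 267| = 2.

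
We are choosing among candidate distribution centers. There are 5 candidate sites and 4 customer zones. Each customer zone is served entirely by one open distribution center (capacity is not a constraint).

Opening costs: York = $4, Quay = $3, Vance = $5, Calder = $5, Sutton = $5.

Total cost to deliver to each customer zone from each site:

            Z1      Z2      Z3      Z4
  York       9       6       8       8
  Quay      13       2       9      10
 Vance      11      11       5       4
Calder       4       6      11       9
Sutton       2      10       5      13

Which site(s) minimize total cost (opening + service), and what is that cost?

Open Quay, Vance and Sutton; minimum total cost 26.

For any fixed open set, each customer zone goes to its cheapest open site; total = fixed + service.
{Quay, Vance, Sutton}: Z1→Sutton 2, Z2→Quay 2, Z3→Vance 5, Z4→Vance 4. Service 13; fixed 13; total 26.
{Quay, Sutton}: service 19 + fixed 8 = 27
{Quay, Vance, Calder}: service 15 + fixed 13 = 28
{York, Quay, Vance, Calder, Sutton}: service 13 + fixed 22 = 35
No other subset beats 26.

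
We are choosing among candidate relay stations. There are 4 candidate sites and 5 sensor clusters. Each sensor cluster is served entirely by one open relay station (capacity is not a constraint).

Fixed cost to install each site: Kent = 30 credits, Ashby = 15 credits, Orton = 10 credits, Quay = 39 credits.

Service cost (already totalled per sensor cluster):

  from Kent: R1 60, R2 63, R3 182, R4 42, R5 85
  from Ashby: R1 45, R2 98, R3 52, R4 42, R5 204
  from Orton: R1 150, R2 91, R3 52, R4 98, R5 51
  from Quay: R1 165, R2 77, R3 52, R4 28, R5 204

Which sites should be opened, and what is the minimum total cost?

Open Ashby and Orton; minimum total cost 306.

For any fixed open set, each sensor cluster goes to its cheapest open site; total = fixed + service.
{Ashby, Orton}: R1→Ashby 45, R2→Orton 91, R3→Ashby 52, R4→Ashby 42, R5→Orton 51. Service 281; fixed 25; total 306.
{Kent, Ashby, Orton}: service 253 + fixed 55 = 308
{Kent, Orton}: service 268 + fixed 40 = 308
{Kent, Ashby, Orton, Quay}: R1→Ashby 45, R2→Kent 63, R3→Ashby 52, R4→Quay 28, R5→Orton 51. Service 239; fixed 94; total 333.
(All 15 nonempty subsets were checked; Ashby and Orton is lowest.)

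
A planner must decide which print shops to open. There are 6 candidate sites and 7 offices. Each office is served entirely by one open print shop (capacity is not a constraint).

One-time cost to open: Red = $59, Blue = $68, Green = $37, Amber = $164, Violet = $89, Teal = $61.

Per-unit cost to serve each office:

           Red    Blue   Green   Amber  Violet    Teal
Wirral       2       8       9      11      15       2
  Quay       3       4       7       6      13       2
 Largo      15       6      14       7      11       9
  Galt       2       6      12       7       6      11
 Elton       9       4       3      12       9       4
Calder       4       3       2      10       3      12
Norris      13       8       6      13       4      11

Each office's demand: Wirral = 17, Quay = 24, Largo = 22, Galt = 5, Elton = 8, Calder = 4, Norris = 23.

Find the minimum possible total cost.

Minimum total cost: 580

For any fixed open set, each office goes to its cheapest open site; total = fixed + service.
{Blue, Green, Teal}: Wirral→Teal 2·17=34, Quay→Teal 2·24=48, Largo→Blue 6·22=132, Galt→Blue 6·5=30, Elton→Green 3·8=24, Calder→Green 2·4=8, Norris→Green 6·23=138. Service 414; fixed 166; total 580.
{Red, Blue, Green}: service 418 + fixed 164 = 582
{Violet, Teal}: service 446 + fixed 150 = 596
{Red, Blue, Green, Amber, Violet, Teal}: service 348 + fixed 478 = 826
No other subset beats 580.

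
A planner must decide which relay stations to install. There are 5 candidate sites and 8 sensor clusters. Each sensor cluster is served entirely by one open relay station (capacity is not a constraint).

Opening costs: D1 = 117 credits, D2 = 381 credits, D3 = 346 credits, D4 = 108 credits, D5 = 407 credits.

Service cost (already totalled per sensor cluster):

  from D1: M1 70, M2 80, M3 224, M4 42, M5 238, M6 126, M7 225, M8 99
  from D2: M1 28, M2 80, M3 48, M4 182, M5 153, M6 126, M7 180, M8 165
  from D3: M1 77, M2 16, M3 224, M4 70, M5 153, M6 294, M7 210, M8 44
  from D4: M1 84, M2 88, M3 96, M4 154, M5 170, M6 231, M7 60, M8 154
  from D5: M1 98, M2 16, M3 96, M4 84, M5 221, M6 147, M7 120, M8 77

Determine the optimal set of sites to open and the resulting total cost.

For any fixed open set, each sensor cluster goes to its cheapest open site; total = fixed + service.
{D1, D4}: M1→D1 70, M2→D1 80, M3→D4 96, M4→D1 42, M5→D4 170, M6→D1 126, M7→D4 60, M8→D1 99. Service 743; fixed 225; total 968.
{D4}: M1→D4 84, M2→D4 88, M3→D4 96, M4→D4 154, M5→D4 170, M6→D4 231, M7→D4 60, M8→D4 154. Service 1037; fixed 108; total 1145.
{D1, D3, D4}: service 607 + fixed 571 = 1178
{D1, D2, D3, D4, D5}: M1→D2 28, M2→D3 16, M3→D2 48, M4→D1 42, M5→D2 153, M6→D1 126, M7→D4 60, M8→D3 44. Service 517; fixed 1359; total 1876.
No other subset beats 968.

Open D1 and D4; minimum total cost 968.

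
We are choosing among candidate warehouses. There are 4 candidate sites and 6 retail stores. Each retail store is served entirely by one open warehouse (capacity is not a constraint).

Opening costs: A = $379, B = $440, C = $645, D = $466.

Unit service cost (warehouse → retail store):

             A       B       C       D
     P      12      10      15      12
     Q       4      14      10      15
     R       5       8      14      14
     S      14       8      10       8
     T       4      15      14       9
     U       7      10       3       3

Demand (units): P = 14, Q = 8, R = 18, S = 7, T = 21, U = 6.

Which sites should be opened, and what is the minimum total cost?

For any fixed open set, each retail store goes to its cheapest open site; total = fixed + service.
{A}: P→A 12·14=168, Q→A 4·8=32, R→A 5·18=90, S→A 14·7=98, T→A 4·21=84, U→A 7·6=42. Service 514; fixed 379; total 893.
{A, B}: P→B 10·14=140, Q→A 4·8=32, R→A 5·18=90, S→B 8·7=56, T→A 4·21=84, U→A 7·6=42. Service 444; fixed 819; total 1263.
{B}: service 827 + fixed 440 = 1267
{A, B, C, D}: P→B 10·14=140, Q→A 4·8=32, R→A 5·18=90, S→B 8·7=56, T→A 4·21=84, U→C 3·6=18. Service 420; fixed 1930; total 2350.
No other subset beats 893.

Open A only; minimum total cost 893.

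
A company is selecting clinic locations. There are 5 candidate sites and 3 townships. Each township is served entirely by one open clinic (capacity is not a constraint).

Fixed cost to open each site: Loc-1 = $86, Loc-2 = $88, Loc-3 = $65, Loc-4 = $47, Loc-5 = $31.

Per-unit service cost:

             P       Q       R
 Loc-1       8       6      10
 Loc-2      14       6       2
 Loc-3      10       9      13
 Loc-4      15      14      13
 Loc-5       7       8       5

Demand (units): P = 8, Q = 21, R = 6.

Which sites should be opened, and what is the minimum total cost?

Open Loc-5 only; minimum total cost 285.

For any fixed open set, each township goes to its cheapest open site; total = fixed + service.
{Loc-5}: P→Loc-5 7·8=56, Q→Loc-5 8·21=168, R→Loc-5 5·6=30. Service 254; fixed 31; total 285.
{Loc-2, Loc-5}: P→Loc-5 7·8=56, Q→Loc-2 6·21=126, R→Loc-2 2·6=12. Service 194; fixed 119; total 313.
{Loc-1, Loc-5}: P→Loc-5 7·8=56, Q→Loc-1 6·21=126, R→Loc-5 5·6=30. Service 212; fixed 117; total 329.
{Loc-1, Loc-2, Loc-3, Loc-4, Loc-5}: P→Loc-5 7·8=56, Q→Loc-1 6·21=126, R→Loc-2 2·6=12. Service 194; fixed 317; total 511.
No other subset beats 285.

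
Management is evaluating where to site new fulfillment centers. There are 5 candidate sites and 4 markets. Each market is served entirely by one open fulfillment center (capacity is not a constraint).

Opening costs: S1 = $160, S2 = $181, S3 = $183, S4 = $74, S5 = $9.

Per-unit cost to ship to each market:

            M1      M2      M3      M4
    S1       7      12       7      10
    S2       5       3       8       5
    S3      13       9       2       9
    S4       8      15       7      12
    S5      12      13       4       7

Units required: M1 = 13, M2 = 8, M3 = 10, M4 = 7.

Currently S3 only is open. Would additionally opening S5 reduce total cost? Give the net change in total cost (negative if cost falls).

Current service cost with {S3}: 324.
Adding S5: each market re-picks its cheapest; new service cost 297, saving 27.
Extra fixed cost: 9. Net change = 9 − 27 = -18.
(Totals: 507 → 489.)

Yes — net change −18 (cost falls by 18).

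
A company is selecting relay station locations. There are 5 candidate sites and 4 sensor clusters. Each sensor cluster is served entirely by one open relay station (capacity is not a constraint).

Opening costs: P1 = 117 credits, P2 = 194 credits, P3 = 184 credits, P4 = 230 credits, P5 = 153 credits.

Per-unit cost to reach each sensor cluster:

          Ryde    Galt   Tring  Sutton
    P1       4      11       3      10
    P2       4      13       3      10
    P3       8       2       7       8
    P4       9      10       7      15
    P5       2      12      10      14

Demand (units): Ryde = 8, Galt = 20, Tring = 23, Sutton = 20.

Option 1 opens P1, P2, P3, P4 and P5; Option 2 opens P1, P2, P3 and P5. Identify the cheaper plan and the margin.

Option 1: {P1, P2, P3, P4, P5}: Ryde→P5 2·8=16, Galt→P3 2·20=40, Tring→P1 3·23=69, Sutton→P3 8·20=160. Service 285; fixed 878; total 1163.
Option 2: {P1, P2, P3, P5}: Ryde→P5 2·8=16, Galt→P3 2·20=40, Tring→P1 3·23=69, Sutton→P3 8·20=160. Service 285; fixed 648; total 933.
Difference: |1163 − 933| = 230.

Option 2 is cheaper by 230.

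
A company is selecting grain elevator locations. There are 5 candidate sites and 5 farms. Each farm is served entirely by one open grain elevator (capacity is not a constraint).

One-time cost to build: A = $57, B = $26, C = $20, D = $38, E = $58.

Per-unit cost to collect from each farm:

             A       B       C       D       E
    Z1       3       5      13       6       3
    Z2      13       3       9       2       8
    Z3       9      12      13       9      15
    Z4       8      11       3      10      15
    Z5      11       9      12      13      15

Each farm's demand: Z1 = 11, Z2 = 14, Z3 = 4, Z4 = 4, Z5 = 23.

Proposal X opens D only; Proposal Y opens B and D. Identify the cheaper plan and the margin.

Proposal Y is cheaper by 77.

Proposal X: {D}: Z1→D 6·11=66, Z2→D 2·14=28, Z3→D 9·4=36, Z4→D 10·4=40, Z5→D 13·23=299. Service 469; fixed 38; total 507.
Proposal Y: {B, D}: Z1→B 5·11=55, Z2→D 2·14=28, Z3→D 9·4=36, Z4→D 10·4=40, Z5→B 9·23=207. Service 366; fixed 64; total 430.
Difference: |507 − 430| = 77.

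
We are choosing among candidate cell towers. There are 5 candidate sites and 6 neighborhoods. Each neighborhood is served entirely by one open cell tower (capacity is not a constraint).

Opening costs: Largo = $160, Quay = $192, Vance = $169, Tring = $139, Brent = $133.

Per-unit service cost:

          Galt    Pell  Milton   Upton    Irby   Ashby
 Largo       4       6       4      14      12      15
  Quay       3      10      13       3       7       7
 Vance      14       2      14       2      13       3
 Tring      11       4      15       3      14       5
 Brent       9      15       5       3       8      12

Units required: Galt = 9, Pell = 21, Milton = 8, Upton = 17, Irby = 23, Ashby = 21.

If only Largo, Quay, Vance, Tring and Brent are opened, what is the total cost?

Each neighborhood is assigned to its cheapest site among the open ones.
{Largo, Quay, Vance, Tring, Brent}: Galt→Quay 3·9=27, Pell→Vance 2·21=42, Milton→Largo 4·8=32, Upton→Vance 2·17=34, Irby→Quay 7·23=161, Ashby→Vance 3·21=63. Service 359; fixed 793; total 1152.

Total cost: 1152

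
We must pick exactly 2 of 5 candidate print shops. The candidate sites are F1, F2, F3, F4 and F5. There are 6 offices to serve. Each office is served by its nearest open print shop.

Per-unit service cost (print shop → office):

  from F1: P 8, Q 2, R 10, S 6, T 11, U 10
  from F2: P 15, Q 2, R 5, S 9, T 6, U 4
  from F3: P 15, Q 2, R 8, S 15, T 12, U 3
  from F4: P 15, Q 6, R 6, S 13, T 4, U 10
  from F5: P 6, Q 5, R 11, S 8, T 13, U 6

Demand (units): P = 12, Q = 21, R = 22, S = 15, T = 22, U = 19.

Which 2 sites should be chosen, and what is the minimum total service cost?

With exactly 2 open, each office uses its cheapest among the chosen.
{F1, F2}: P→F1 8·12=96, Q→F1 2·21=42, R→F2 5·22=110, S→F1 6·15=90, T→F2 6·22=132, U→F2 4·19=76. Service cost 546.
{F2, F5}: service cost 552
{F2, F4}: service cost 631
Among all 10 size-2 choices, {F1, F2} is lowest.

Choose F1 and F2; total service cost 546.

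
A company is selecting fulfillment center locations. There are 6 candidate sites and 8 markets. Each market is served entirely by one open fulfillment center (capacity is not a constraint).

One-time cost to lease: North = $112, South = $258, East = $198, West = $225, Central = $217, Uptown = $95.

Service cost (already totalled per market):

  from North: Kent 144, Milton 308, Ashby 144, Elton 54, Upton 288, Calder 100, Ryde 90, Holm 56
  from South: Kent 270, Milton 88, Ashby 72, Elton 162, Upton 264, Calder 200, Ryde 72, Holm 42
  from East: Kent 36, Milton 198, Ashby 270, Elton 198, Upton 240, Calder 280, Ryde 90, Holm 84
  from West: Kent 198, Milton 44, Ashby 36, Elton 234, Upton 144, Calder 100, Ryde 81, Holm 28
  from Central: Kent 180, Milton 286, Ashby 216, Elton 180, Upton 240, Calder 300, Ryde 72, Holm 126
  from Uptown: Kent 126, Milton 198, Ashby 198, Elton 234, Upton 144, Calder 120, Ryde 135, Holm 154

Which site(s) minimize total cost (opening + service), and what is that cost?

For any fixed open set, each market goes to its cheapest open site; total = fixed + service.
{North, West}: Kent→North 144, Milton→West 44, Ashby→West 36, Elton→North 54, Upton→West 144, Calder→North 100, Ryde→West 81, Holm→West 28. Service 631; fixed 337; total 968.
{North, West, Uptown}: service 613 + fixed 432 = 1045
{North, East, West}: Kent→East 36, Milton→West 44, Ashby→West 36, Elton→North 54, Upton→West 144, Calder→North 100, Ryde→West 81, Holm→West 28. Service 523; fixed 535; total 1058.
{North, South, East, West, Central, Uptown}: Kent→East 36, Milton→West 44, Ashby→West 36, Elton→North 54, Upton→West 144, Calder→North 100, Ryde→South 72, Holm→West 28. Service 514; fixed 1105; total 1619.
No other subset beats 968.

Open North and West; minimum total cost 968.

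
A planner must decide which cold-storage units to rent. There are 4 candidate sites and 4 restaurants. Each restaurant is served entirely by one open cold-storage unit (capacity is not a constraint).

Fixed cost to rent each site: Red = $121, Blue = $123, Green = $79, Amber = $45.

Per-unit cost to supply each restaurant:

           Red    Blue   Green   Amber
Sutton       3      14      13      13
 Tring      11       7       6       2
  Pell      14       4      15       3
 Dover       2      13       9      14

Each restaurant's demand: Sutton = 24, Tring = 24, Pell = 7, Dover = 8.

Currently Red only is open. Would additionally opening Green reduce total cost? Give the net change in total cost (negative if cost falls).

Current service cost with {Red}: 450.
Adding Green: each restaurant re-picks its cheapest; new service cost 330, saving 120.
Extra fixed cost: 79. Net change = 79 − 120 = -41.
(Totals: 571 → 530.)

Yes — net change −41 (cost falls by 41).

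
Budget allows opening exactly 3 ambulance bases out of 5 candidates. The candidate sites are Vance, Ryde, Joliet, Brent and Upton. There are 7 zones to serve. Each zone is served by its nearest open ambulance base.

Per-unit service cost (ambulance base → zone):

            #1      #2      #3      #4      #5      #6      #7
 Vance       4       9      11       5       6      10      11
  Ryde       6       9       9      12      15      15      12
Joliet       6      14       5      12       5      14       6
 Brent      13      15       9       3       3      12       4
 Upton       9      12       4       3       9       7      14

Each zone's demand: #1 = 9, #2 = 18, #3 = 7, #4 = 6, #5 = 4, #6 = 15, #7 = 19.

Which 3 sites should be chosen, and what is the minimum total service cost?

Choose Vance, Brent and Upton; total service cost 437.

With exactly 3 open, each zone uses its cheapest among the chosen.
{Vance, Brent, Upton}: #1→Vance 4·9=36, #2→Vance 9·18=162, #3→Upton 4·7=28, #4→Brent 3·6=18, #5→Brent 3·4=12, #6→Upton 7·15=105, #7→Brent 4·19=76. Service cost 437.
{Ryde, Brent, Upton}: service cost 455
{Vance, Joliet, Upton}: service cost 483
Among all 10 size-3 choices, {Vance, Brent, Upton} is lowest.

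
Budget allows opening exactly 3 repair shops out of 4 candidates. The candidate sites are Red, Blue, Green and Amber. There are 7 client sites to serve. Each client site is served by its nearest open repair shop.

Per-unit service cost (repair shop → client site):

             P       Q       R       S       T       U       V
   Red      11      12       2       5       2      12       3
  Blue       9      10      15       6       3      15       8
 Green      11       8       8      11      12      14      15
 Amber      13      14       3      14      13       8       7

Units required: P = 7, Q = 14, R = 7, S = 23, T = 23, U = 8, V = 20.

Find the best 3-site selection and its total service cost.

Choose Red, Green and Amber; total service cost 488.

With exactly 3 open, each client site uses its cheapest among the chosen.
{Red, Green, Amber}: P→Red 11·7=77, Q→Green 8·14=112, R→Red 2·7=14, S→Red 5·23=115, T→Red 2·23=46, U→Amber 8·8=64, V→Red 3·20=60. Service cost 488.
{Red, Blue, Amber}: service cost 502
{Red, Blue, Green}: service cost 506
Among all 4 size-3 choices, {Red, Green, Amber} is lowest.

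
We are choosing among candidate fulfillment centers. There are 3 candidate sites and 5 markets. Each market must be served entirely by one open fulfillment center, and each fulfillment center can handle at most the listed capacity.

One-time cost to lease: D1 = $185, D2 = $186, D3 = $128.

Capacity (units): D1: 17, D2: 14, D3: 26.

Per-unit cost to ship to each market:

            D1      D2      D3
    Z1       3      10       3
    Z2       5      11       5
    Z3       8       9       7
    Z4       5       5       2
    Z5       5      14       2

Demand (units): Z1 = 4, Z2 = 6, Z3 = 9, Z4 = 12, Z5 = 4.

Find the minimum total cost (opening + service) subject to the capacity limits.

Open {D1, D3}: Z1→D1 3·4=12, Z2→D1 5·6=30, Z3→D3 7·9=63, Z4→D3 2·12=24, Z5→D3 2·4=8.
Loads: D1 carries 10/17, D3 carries 25/26. Service 137; fixed 313; total 450.
Next best feasible plan costs 459.

Minimum total cost: 450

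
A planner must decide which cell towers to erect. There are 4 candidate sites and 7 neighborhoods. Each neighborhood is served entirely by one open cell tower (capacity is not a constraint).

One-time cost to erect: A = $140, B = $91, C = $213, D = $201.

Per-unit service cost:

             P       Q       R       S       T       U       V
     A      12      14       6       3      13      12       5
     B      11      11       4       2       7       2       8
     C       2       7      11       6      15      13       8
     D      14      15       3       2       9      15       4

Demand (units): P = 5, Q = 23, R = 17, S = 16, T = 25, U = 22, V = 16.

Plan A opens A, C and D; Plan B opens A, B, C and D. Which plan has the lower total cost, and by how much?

Plan B is cheaper by 179.

Plan A: {A, C, D}: P→C 2·5=10, Q→C 7·23=161, R→D 3·17=51, S→D 2·16=32, T→D 9·25=225, U→A 12·22=264, V→D 4·16=64. Service 807; fixed 554; total 1361.
Plan B: {A, B, C, D}: P→C 2·5=10, Q→C 7·23=161, R→D 3·17=51, S→B 2·16=32, T→B 7·25=175, U→B 2·22=44, V→D 4·16=64. Service 537; fixed 645; total 1182.
Difference: |1361 − 1182| = 179.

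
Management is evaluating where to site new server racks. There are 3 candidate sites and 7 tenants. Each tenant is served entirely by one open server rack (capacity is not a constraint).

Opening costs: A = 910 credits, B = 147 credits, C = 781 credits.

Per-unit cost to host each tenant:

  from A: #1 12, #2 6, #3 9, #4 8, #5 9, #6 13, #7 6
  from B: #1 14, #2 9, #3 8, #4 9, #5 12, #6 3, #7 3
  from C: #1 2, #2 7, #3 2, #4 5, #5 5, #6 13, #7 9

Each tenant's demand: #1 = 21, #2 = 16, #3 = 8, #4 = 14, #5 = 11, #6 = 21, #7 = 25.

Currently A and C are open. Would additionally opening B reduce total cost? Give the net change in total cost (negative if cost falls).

Current service cost with {A, C}: 702.
Adding B: each tenant re-picks its cheapest; new service cost 417, saving 285.
Extra fixed cost: 147. Net change = 147 − 285 = -138.
(Totals: 2393 → 2255.)

Yes — net change −138 (cost falls by 138).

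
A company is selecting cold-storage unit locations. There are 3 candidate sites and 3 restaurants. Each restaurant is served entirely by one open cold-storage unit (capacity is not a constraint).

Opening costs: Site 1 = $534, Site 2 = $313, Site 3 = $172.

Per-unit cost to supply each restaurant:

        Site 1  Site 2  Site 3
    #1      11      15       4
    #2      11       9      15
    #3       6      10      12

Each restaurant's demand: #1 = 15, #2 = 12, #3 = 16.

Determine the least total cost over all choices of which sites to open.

For any fixed open set, each restaurant goes to its cheapest open site; total = fixed + service.
{Site 3}: #1→Site 3 4·15=60, #2→Site 3 15·12=180, #3→Site 3 12·16=192. Service 432; fixed 172; total 604.
{Site 2}: service 493 + fixed 313 = 806
{Site 2, Site 3}: #1→Site 3 4·15=60, #2→Site 2 9·12=108, #3→Site 2 10·16=160. Service 328; fixed 485; total 813.
{Site 1, Site 2, Site 3}: service 264 + fixed 1019 = 1283
No other subset beats 604.

Minimum total cost: 604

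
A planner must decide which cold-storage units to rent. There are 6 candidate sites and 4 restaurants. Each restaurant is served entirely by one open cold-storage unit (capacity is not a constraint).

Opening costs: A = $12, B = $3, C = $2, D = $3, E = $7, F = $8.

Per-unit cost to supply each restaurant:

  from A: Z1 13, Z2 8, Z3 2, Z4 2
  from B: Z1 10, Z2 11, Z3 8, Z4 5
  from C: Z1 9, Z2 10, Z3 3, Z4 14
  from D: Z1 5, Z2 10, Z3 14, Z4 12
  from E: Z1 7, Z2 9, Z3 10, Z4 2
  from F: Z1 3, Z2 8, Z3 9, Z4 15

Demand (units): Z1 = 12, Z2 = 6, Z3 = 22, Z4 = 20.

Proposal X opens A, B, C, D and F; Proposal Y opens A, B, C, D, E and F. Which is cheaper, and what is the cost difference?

Proposal X: {A, B, C, D, F}: Z1→F 3·12=36, Z2→A 8·6=48, Z3→A 2·22=44, Z4→A 2·20=40. Service 168; fixed 28; total 196.
Proposal Y: {A, B, C, D, E, F}: Z1→F 3·12=36, Z2→A 8·6=48, Z3→A 2·22=44, Z4→A 2·20=40. Service 168; fixed 35; total 203.
Difference: |196 − 203| = 7.

Proposal X is cheaper by 7.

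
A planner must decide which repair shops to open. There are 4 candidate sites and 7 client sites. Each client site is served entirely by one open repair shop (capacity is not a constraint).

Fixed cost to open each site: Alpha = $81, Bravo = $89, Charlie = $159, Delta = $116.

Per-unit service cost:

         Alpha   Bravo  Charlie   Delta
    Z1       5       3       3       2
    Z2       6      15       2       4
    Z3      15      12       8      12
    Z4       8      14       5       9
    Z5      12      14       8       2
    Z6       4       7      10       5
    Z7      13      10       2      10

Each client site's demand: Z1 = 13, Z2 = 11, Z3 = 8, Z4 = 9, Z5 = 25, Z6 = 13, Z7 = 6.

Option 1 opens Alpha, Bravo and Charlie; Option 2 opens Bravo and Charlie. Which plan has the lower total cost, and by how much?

Option 2 is cheaper by 42.

Option 1: {Alpha, Bravo, Charlie}: Z1→Bravo 3·13=39, Z2→Charlie 2·11=22, Z3→Charlie 8·8=64, Z4→Charlie 5·9=45, Z5→Charlie 8·25=200, Z6→Alpha 4·13=52, Z7→Charlie 2·6=12. Service 434; fixed 329; total 763.
Option 2: {Bravo, Charlie}: Z1→Bravo 3·13=39, Z2→Charlie 2·11=22, Z3→Charlie 8·8=64, Z4→Charlie 5·9=45, Z5→Charlie 8·25=200, Z6→Bravo 7·13=91, Z7→Charlie 2·6=12. Service 473; fixed 248; total 721.
Difference: |763 − 721| = 42.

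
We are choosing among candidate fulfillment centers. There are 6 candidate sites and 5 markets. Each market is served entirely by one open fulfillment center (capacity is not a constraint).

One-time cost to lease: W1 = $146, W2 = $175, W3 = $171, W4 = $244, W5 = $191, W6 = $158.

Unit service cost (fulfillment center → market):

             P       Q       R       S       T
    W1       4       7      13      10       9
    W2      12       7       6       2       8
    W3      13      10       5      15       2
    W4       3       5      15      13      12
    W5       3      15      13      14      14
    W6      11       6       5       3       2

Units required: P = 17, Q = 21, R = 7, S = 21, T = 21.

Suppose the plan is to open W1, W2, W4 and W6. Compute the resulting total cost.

Total cost: 998

Each market is assigned to its cheapest site among the open ones.
{W1, W2, W4, W6}: P→W4 3·17=51, Q→W4 5·21=105, R→W6 5·7=35, S→W2 2·21=42, T→W6 2·21=42. Service 275; fixed 723; total 998.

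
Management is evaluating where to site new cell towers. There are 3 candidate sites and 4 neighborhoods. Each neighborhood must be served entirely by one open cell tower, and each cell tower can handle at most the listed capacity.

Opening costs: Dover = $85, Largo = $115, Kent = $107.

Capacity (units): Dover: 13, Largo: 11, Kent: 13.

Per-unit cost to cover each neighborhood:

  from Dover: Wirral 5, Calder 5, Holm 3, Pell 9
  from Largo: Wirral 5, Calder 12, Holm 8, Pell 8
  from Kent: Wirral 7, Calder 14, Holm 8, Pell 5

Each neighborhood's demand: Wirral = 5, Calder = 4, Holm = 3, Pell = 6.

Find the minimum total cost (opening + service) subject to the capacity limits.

Open {Dover, Kent}: Wirral→Dover 5·5=25, Calder→Dover 5·4=20, Holm→Dover 3·3=9, Pell→Kent 5·6=30.
Loads: Dover carries 12/13, Kent carries 6/13. Service 84; fixed 192; total 276.
Next best feasible plan costs 286.

Minimum total cost: 276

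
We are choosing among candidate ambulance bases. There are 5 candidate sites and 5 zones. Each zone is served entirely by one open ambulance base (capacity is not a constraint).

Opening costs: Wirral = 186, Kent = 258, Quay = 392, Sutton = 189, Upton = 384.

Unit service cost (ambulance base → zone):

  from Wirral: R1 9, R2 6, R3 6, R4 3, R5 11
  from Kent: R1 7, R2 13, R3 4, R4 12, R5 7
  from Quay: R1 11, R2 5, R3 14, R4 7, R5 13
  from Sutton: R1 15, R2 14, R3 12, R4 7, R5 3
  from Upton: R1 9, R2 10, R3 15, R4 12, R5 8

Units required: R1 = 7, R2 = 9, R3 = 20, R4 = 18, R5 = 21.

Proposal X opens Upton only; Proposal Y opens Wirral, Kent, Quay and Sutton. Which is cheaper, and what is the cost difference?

Proposal X: {Upton}: R1→Upton 9·7=63, R2→Upton 10·9=90, R3→Upton 15·20=300, R4→Upton 12·18=216, R5→Upton 8·21=168. Service 837; fixed 384; total 1221.
Proposal Y: {Wirral, Kent, Quay, Sutton}: R1→Kent 7·7=49, R2→Quay 5·9=45, R3→Kent 4·20=80, R4→Wirral 3·18=54, R5→Sutton 3·21=63. Service 291; fixed 1025; total 1316.
Difference: |1221 − 1316| = 95.

Proposal X is cheaper by 95.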